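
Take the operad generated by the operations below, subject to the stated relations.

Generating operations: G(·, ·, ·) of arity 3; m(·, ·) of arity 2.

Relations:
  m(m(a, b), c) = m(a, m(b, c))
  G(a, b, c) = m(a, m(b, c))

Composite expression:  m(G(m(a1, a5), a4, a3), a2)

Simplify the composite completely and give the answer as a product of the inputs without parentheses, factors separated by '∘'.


a1 ∘ a5 ∘ a4 ∘ a3 ∘ a2


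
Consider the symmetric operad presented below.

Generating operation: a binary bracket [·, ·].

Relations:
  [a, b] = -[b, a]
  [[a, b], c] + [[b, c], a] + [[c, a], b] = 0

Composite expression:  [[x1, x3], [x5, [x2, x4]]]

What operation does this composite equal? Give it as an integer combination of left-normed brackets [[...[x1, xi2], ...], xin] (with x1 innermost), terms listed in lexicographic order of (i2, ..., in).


-[[[[x1, x3], x2], x4], x5] + [[[[x1, x3], x4], x2], x5] + [[[[x1, x3], x5], x2], x4] - [[[[x1, x3], x5], x4], x2]

Antisymmetry and Jacobi reduce to x1-anchored left-normed brackets.
Composite bracket: [[x1, x3], [x5, [x2, x4]]]
The bracket unfolds into 16 signed words via [a, b] = ab - ba (2^4 = 16).
The x1-initial words carry the normal form:
  the word x1x3x2x4x5 carries sign -1 and contributes -[[[[x1, x3], x2], x4], x5]
  the word x1x3x4x2x5 carries sign +1 and contributes +[[[[x1, x3], x4], x2], x5]
  the word x1x3x5x2x4 carries sign +1 and contributes +[[[[x1, x3], x5], x2], x4]
  the word x1x3x5x4x2 carries sign -1 and contributes -[[[[x1, x3], x5], x4], x2]


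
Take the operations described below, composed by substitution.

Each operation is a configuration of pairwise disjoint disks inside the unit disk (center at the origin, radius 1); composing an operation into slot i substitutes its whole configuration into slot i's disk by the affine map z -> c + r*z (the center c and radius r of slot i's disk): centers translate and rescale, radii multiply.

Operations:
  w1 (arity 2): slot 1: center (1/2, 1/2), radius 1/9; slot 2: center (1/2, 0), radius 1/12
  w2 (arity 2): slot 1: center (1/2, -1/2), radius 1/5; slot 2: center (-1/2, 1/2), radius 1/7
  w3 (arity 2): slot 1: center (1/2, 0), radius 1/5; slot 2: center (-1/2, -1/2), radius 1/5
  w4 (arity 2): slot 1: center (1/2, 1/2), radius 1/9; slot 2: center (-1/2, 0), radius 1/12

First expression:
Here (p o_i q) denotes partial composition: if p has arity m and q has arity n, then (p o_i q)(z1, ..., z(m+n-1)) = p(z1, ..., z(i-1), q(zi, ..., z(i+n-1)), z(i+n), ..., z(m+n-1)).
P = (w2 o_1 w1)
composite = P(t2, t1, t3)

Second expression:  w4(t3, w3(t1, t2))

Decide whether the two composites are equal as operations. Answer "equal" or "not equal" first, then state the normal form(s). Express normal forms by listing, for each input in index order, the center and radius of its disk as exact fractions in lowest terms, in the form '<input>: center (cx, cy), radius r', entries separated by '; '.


not equal — first t1: center (3/5, -1/2), radius 1/60; t2: center (3/5, -2/5), radius 1/45; t3: center (-1/2, 1/2), radius 1/7, second t1: center (-11/24, 0), radius 1/60; t2: center (-13/24, -1/24), radius 1/60; t3: center (1/2, 1/2), radius 1/9


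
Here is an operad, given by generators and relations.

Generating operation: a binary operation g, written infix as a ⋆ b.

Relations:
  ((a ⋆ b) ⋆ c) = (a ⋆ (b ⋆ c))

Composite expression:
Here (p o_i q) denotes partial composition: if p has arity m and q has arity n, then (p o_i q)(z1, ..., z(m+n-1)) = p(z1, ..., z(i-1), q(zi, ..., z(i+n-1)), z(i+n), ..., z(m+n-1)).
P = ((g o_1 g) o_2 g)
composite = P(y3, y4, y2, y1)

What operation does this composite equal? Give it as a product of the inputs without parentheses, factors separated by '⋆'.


y3 ⋆ y4 ⋆ y2 ⋆ y1


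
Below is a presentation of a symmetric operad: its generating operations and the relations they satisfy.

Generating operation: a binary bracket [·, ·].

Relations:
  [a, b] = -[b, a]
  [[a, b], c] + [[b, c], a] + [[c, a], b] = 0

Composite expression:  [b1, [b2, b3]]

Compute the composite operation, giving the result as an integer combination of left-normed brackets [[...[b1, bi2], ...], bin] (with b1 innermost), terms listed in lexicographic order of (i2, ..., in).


[[b1, b2], b3] - [[b1, b3], b2]

In the tensor algebra, words opening b1 carry the b1-anchored form.
Composite bracket: [b1, [b2, b3]]
Full expansion: 4 signed words from ab - ba (2^2 = 4).
The b1-initial words carry the normal form:
  sign of b1b2b3 is +1, so it contributes +[[b1, b2], b3]
  sign of b1b3b2 is -1, so it contributes -[[b1, b3], b2]


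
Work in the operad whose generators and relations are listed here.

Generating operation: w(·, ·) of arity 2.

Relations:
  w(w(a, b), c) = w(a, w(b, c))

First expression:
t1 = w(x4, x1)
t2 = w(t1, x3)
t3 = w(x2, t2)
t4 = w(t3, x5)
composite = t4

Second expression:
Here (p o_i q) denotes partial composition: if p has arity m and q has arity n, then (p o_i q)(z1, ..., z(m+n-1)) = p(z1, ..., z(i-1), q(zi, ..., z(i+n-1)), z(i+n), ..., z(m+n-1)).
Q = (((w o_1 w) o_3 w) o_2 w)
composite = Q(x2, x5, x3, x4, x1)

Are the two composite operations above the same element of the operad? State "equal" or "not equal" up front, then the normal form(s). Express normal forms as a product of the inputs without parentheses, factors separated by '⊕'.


The first composite normalizes to x2 ⊕ x4 ⊕ x1 ⊕ x3 ⊕ x5
The second composite normalizes to x2 ⊕ x5 ⊕ x3 ⊕ x4 ⊕ x1
The forms do not match — not equal.

not equal; first: x2 ⊕ x4 ⊕ x1 ⊕ x3 ⊕ x5; second: x2 ⊕ x5 ⊕ x3 ⊕ x4 ⊕ x1


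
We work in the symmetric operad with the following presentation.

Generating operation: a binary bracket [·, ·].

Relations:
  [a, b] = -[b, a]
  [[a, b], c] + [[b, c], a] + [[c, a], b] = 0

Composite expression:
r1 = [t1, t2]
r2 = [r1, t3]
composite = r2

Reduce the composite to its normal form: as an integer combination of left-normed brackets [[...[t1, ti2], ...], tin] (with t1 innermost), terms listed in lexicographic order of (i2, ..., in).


[[t1, t2], t3]

Left-normed coefficients sit on the t1-initial expansion words.
Composite bracket: [[t1, t2], t3]
Full expansion: 4 signed words from ab - ba (2^2 = 4).
Only words starting with t1 matter:
  t1t2t3 appears with sign +1, giving the term +[[t1, t2], t3]


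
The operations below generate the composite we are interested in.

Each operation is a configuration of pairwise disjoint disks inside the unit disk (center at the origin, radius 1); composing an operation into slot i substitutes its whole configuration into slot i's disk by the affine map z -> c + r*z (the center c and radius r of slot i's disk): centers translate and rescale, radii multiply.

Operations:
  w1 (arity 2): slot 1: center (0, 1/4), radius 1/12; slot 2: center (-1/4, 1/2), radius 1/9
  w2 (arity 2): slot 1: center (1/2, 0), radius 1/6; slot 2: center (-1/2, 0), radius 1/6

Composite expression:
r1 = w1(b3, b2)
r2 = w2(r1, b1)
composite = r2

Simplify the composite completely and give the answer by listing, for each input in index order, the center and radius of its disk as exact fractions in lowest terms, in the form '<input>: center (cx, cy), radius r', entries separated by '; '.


Below w2, radii multiply path by path; the b-disk centers shift.
input b3: composing its 2 substitution steps yields center (1/2, 1/24), radius 1/72
input b2: composing its 2 substitution steps yields center (11/24, 1/12), radius 1/54
input b1: composing its 1 substitution step yields center (-1/2, 0), radius 1/6

b1: center (-1/2, 0), radius 1/6; b2: center (11/24, 1/12), radius 1/54; b3: center (1/2, 1/24), radius 1/72


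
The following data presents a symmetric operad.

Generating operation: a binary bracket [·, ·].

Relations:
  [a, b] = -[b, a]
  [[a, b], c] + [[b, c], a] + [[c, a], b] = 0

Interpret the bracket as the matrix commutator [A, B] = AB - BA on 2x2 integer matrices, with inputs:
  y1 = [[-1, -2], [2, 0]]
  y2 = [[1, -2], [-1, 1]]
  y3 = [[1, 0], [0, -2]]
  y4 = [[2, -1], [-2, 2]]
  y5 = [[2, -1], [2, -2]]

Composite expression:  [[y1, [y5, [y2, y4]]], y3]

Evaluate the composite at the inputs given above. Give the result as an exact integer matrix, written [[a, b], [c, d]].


[[0, 18], [36, 0]]

[y2, y4] = [[3, 0], [0, -3]]
[y5, [y2, y4]] = [[0, 6], [12, 0]]
[y1, [y5, [y2, y4]]] = [[-36, -6], [12, 36]]
[[y1, [y5, [y2, y4]]], y3] = [[0, 18], [36, 0]]


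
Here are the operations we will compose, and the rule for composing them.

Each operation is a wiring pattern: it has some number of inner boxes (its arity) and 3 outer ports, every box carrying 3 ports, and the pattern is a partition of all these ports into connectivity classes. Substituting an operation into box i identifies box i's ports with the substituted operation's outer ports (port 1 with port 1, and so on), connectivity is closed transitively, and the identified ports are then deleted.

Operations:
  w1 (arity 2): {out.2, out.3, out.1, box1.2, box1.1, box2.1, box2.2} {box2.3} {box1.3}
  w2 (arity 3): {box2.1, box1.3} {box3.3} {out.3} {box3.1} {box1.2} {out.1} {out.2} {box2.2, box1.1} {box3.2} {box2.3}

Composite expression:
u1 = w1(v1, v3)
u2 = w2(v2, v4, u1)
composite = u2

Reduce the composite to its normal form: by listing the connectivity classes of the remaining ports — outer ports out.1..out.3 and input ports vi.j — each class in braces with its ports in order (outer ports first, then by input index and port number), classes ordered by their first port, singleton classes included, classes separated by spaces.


{out.1} {out.2} {out.3} {v1.1, v1.2, v3.1, v3.2} {v1.3} {v2.1, v4.2} {v2.2} {v2.3, v4.1} {v3.3} {v4.3}


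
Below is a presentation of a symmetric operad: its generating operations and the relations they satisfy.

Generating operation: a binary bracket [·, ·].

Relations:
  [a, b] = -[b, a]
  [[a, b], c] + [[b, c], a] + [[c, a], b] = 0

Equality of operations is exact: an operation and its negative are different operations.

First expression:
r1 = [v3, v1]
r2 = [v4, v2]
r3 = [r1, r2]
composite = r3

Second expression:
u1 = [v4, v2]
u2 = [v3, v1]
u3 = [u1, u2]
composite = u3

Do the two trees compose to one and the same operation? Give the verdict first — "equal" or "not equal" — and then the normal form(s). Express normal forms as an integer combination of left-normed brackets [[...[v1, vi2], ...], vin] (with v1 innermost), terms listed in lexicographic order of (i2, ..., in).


not equal: they reduce to [[[v1, v3], v2], v4] - [[[v1, v3], v4], v2] and -[[[v1, v3], v2], v4] + [[[v1, v3], v4], v2]

Reducing the first expression gives [[[v1, v3], v2], v4] - [[[v1, v3], v4], v2]
Reducing the second expression gives -[[[v1, v3], v2], v4] + [[[v1, v3], v4], v2]
The forms do not match — not equal.


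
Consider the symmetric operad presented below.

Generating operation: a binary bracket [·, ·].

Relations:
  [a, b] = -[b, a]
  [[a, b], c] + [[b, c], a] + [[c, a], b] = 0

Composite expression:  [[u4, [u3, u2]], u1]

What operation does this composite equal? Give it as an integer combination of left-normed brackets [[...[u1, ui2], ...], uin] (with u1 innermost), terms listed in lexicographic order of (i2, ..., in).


Expand each bracket as ab - ba; the u1-initial words give the coefficients.
Composite bracket: [[u4, [u3, u2]], u1]
Applying ab - ba throughout gives 8 signed words (2^3 = 8).
Keep just the words that open with u1:
  u1u2u3u4 appears with sign -1, giving the term -[[[u1, u2], u3], u4]
  u1u3u2u4 appears with sign +1, giving the term +[[[u1, u3], u2], u4]
  u1u4u2u3 appears with sign +1, giving the term +[[[u1, u4], u2], u3]
  u1u4u3u2 appears with sign -1, giving the term -[[[u1, u4], u3], u2]

-[[[u1, u2], u3], u4] + [[[u1, u3], u2], u4] + [[[u1, u4], u2], u3] - [[[u1, u4], u3], u2]


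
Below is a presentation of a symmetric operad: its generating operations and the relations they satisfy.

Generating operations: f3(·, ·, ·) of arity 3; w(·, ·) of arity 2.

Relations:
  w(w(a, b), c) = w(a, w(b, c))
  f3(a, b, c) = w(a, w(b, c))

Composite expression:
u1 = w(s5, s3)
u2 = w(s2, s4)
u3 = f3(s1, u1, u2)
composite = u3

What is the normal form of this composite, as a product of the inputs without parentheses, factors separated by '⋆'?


s1 ⋆ s5 ⋆ s3 ⋆ s2 ⋆ s4

Associativity of f3 dissolves the nesting; only the s-input order survives.
w(s5, s3) collapses to s5 ⋆ s3
w(s2, s4) collapses to s2 ⋆ s4
f3(s1, w(s5, s3), w(s2, s4)) collapses to s1 ⋆ s5 ⋆ s3 ⋆ s2 ⋆ s4


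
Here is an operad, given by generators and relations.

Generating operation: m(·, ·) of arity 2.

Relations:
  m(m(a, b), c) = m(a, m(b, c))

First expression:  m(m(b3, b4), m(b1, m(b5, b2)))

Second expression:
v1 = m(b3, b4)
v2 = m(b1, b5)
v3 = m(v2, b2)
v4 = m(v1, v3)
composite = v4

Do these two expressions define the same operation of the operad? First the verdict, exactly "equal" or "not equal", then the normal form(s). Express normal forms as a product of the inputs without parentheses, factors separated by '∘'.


equal — both sides give b3 ∘ b4 ∘ b1 ∘ b5 ∘ b2

The first expression reduces to b3 ∘ b4 ∘ b1 ∘ b5 ∘ b2
The second expression reduces to b3 ∘ b4 ∘ b1 ∘ b5 ∘ b2
The forms coincide; equal.


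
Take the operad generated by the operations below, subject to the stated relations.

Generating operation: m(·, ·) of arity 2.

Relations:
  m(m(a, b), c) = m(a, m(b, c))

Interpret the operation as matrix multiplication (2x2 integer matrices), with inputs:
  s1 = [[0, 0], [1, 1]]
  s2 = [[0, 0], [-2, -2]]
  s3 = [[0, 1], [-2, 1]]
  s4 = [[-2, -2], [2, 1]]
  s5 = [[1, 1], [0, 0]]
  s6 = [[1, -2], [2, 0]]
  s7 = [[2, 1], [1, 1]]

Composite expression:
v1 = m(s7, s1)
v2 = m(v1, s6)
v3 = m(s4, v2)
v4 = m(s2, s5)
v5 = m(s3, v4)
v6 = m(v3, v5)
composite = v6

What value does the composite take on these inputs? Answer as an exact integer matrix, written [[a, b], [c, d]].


[[8, 8], [-6, -6]]


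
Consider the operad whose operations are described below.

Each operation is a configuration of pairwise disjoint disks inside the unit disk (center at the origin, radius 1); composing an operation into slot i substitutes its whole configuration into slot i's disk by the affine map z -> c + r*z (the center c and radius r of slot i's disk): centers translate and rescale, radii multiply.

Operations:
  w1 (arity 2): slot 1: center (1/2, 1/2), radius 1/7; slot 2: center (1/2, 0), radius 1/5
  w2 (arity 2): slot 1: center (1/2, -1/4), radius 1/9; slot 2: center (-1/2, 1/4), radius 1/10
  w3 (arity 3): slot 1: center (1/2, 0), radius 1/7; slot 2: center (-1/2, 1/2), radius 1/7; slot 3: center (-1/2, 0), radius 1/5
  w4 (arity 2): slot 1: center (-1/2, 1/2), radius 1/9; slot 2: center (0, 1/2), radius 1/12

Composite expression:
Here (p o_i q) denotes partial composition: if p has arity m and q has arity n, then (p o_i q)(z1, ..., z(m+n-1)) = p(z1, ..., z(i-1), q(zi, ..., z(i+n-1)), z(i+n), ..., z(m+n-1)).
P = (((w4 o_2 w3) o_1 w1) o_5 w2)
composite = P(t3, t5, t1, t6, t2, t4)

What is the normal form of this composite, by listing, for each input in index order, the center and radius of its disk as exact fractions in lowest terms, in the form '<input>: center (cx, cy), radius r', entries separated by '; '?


Nesting under w4 composes maps z -> c + r*z down each t-path.
t3: after 2 affine steps, its disk has center (-4/9, 5/9), radius 1/63
t5: after 2 affine steps, its disk has center (-4/9, 1/2), radius 1/45
t1: after 2 affine steps, its disk has center (1/24, 1/2), radius 1/84
t6: after 2 affine steps, its disk has center (-1/24, 13/24), radius 1/84
t2: after 3 affine steps, its disk has center (-1/30, 119/240), radius 1/540
t4: after 3 affine steps, its disk has center (-1/20, 121/240), radius 1/600

t1: center (1/24, 1/2), radius 1/84; t2: center (-1/30, 119/240), radius 1/540; t3: center (-4/9, 5/9), radius 1/63; t4: center (-1/20, 121/240), radius 1/600; t5: center (-4/9, 1/2), radius 1/45; t6: center (-1/24, 13/24), radius 1/84


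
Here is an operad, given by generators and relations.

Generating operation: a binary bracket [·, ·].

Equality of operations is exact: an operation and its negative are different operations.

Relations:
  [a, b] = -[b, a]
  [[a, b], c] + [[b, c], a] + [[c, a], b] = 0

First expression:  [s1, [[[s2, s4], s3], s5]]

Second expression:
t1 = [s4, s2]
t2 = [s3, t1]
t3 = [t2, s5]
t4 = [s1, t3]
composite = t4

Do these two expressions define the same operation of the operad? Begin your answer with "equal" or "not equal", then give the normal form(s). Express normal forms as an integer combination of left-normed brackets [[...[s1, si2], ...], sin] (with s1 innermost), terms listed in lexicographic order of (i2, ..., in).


equal; the common form is [[[[s1, s2], s4], s3], s5] - [[[[s1, s3], s2], s4], s5] + [[[[s1, s3], s4], s2], s5] - [[[[s1, s4], s2], s3], s5] - [[[[s1, s5], s2], s4], s3] + [[[[s1, s5], s3], s2], s4] - [[[[s1, s5], s3], s4], s2] + [[[[s1, s5], s4], s2], s3]

The first expression, normalized: [[[[s1, s2], s4], s3], s5] - [[[[s1, s3], s2], s4], s5] + [[[[s1, s3], s4], s2], s5] - [[[[s1, s4], s2], s3], s5] - [[[[s1, s5], s2], s4], s3] + [[[[s1, s5], s3], s2], s4] - [[[[s1, s5], s3], s4], s2] + [[[[s1, s5], s4], s2], s3]
The second expression, normalized: [[[[s1, s2], s4], s3], s5] - [[[[s1, s3], s2], s4], s5] + [[[[s1, s3], s4], s2], s5] - [[[[s1, s4], s2], s3], s5] - [[[[s1, s5], s2], s4], s3] + [[[[s1, s5], s3], s2], s4] - [[[[s1, s5], s3], s4], s2] + [[[[s1, s5], s4], s2], s3]
Same normal form: equal.


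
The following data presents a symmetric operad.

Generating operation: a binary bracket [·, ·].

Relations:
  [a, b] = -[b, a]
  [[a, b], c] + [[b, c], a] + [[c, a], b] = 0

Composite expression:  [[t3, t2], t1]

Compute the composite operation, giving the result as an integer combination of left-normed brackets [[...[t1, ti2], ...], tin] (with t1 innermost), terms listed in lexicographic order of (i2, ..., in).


[[t1, t2], t3] - [[t1, t3], t2]

Skip Jacobi rewriting: expand, keep t1-initial words, read off terms.
Composite bracket: [[t3, t2], t1]
Expanding via [a, b] = ab - ba: 4 signed words (2^2 = 4).
Collect the words opening with t1:
  t1t2t3 appears with sign +1, giving the term +[[t1, t2], t3]
  t1t3t2 appears with sign -1, giving the term -[[t1, t3], t2]


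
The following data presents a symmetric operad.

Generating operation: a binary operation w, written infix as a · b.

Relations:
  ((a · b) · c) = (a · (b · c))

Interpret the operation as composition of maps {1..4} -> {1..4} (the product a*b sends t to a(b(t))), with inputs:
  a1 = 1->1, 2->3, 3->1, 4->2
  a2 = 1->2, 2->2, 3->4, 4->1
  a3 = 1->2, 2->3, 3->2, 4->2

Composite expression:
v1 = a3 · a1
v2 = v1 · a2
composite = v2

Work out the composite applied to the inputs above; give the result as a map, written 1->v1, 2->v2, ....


1->2, 2->2, 3->3, 4->2

(a3 · a1) = 1->2, 2->2, 3->2, 4->3
((a3 · a1) · a2) = 1->2, 2->2, 3->3, 4->2


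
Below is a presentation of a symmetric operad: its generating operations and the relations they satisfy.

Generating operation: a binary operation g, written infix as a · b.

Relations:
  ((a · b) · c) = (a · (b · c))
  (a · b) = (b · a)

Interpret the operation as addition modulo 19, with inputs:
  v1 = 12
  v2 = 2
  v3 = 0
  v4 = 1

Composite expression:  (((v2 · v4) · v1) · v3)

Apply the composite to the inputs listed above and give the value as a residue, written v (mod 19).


15 (mod 19)


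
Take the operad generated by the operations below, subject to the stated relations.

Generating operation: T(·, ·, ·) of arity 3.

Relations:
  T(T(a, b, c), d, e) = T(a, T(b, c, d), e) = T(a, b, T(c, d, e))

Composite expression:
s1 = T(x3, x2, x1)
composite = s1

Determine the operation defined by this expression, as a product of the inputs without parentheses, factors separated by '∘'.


x3 ∘ x2 ∘ x1


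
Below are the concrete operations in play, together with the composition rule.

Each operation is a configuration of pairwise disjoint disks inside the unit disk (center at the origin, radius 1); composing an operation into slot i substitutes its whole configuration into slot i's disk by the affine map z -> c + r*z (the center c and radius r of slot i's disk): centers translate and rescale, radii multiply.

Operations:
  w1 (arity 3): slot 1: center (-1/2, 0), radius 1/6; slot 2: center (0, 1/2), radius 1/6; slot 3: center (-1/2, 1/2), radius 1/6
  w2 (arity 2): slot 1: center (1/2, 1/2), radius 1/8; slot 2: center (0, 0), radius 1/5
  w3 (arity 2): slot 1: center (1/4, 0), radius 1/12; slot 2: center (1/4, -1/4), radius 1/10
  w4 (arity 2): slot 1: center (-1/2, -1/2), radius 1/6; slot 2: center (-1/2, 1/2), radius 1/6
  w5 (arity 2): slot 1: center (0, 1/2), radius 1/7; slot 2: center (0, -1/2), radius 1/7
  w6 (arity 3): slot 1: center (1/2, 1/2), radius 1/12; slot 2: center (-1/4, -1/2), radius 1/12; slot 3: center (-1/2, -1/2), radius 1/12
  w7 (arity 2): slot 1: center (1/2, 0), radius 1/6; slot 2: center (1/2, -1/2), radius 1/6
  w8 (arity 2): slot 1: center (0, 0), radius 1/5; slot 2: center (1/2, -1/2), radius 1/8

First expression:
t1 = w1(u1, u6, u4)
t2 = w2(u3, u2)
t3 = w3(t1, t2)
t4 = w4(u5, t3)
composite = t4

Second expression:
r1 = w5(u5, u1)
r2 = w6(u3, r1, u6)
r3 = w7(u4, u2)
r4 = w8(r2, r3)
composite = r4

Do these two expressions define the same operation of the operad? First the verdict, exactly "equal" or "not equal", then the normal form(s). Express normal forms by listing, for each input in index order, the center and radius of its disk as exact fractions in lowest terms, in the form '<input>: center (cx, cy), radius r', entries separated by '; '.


not equal — first u1: center (-67/144, 1/2), radius 1/432; u2: center (-11/24, 11/24), radius 1/300; u3: center (-9/20, 7/15), radius 1/480; u4: center (-67/144, 73/144), radius 1/432; u5: center (-1/2, -1/2), radius 1/6; u6: center (-11/24, 73/144), radius 1/432, second u1: center (-1/20, -13/120), radius 1/420; u2: center (9/16, -9/16), radius 1/48; u3: center (1/10, 1/10), radius 1/60; u4: center (9/16, -1/2), radius 1/48; u5: center (-1/20, -11/120), radius 1/420; u6: center (-1/10, -1/10), radius 1/60


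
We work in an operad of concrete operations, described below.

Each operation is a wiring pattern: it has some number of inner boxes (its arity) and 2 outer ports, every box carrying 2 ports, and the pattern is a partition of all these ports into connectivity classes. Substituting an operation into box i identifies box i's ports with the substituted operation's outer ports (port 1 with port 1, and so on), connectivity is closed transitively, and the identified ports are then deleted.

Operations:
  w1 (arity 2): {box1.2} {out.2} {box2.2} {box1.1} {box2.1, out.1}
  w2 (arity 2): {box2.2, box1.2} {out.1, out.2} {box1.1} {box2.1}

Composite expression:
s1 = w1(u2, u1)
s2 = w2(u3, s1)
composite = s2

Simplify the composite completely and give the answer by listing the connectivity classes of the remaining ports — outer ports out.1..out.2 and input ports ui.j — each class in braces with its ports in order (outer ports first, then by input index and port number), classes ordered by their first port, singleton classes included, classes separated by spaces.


{out.1, out.2} {u1.1} {u1.2} {u2.1} {u2.2} {u3.1} {u3.2}

Two ports join when wires chain via w2-identified ports.
the subtree at w1 composes to {out.1, u1.1} {out.2} {u1.2} {u2.1} {u2.2} on (u2, u1); out.j = own outer ports
the subtree at w2 composes to {out.1, out.2} {u1.1} {u1.2} {u2.1} {u2.2} {u3.1} {u3.2} on (u3, u2, u1); out.j = own outer ports


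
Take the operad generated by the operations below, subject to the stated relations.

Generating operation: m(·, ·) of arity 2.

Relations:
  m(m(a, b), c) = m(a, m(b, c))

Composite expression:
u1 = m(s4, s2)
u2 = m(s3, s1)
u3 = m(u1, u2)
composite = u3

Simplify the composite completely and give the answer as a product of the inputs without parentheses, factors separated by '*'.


s4 * s2 * s3 * s1

All parenthesizations of m agree; list the s-inputs left to right.
m(s4, s2) collapses to s4 * s2
m(s3, s1) collapses to s3 * s1
m(m(s4, s2), m(s3, s1)) collapses to s4 * s2 * s3 * s1


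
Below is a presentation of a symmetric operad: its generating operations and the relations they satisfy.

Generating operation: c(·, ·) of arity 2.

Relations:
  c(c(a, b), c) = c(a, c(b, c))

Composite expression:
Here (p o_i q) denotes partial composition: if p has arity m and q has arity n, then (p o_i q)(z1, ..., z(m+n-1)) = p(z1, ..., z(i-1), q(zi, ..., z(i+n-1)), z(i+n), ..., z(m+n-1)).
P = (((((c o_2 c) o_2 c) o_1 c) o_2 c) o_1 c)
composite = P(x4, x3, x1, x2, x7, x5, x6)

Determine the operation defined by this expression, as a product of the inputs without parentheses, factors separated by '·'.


x4 · x3 · x1 · x2 · x7 · x5 · x6

Under associativity of c, the answer is the x's in reading order.
c(x4, x3) linearizes to x4 · x3
c(x1, x2) linearizes to x1 · x2
c(c(x4, x3), c(x1, x2)) linearizes to x4 · x3 · x1 · x2
c(x7, x5) linearizes to x7 · x5
c(c(x7, x5), x6) linearizes to x7 · x5 · x6
c(c(c(x4, x3), c(x1, x2)), c(c(x7, x5), x6)) linearizes to x4 · x3 · x1 · x2 · x7 · x5 · x6


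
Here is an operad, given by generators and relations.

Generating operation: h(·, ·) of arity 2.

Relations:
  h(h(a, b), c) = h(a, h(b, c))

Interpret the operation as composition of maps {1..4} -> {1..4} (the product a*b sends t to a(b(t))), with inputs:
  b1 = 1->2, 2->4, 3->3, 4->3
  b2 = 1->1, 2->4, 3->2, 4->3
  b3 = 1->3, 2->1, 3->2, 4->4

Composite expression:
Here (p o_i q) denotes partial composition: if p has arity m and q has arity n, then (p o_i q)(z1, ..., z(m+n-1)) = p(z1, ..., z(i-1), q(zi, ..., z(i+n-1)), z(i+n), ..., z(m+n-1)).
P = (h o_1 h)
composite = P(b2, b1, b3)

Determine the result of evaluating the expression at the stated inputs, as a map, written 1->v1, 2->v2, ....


1->2, 2->4, 3->3, 4->2

h(b2, b1) = 1->4, 2->3, 3->2, 4->2
h(h(b2, b1), b3) = 1->2, 2->4, 3->3, 4->2


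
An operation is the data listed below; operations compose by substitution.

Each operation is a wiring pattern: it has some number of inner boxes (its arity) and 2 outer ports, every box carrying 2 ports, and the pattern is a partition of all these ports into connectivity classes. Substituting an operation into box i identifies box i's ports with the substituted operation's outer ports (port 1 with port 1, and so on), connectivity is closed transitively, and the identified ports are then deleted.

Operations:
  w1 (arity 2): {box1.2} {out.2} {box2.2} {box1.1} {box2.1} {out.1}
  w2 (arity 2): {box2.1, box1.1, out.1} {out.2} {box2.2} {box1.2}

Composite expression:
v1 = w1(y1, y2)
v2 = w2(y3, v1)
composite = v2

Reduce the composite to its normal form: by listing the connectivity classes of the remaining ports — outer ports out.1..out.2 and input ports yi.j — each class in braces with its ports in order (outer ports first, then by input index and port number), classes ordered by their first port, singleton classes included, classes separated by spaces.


{out.1, y3.1} {out.2} {y1.1} {y1.2} {y2.1} {y2.2} {y3.2}

After gluing at w2, chains via deleted ports link the y-ports.
composing w1 on (y1, y2), with out.j its own outer ports: {out.1} {out.2} {y1.1} {y1.2} {y2.1} {y2.2}
composing w2 on (y3, y1, y2), with out.j its own outer ports: {out.1, y3.1} {out.2} {y1.1} {y1.2} {y2.1} {y2.2} {y3.2}


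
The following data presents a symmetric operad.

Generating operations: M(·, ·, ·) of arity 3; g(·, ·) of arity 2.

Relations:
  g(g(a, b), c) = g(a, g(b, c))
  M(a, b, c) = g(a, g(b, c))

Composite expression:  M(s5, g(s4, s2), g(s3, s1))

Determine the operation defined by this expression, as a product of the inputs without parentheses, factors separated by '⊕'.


s5 ⊕ s4 ⊕ s2 ⊕ s3 ⊕ s1


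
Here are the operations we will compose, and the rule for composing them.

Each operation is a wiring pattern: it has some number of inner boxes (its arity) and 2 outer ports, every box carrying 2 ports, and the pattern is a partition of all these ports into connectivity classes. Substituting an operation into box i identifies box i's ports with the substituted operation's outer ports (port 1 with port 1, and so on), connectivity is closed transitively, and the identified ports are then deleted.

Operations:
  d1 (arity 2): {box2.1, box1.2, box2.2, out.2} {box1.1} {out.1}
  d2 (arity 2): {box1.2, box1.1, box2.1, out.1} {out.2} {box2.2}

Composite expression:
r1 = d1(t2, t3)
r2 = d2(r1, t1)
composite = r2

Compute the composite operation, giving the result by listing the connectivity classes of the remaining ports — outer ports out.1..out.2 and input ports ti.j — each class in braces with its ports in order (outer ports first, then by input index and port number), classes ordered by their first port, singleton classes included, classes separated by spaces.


{out.1, t1.1, t2.2, t3.1, t3.2} {out.2} {t1.2} {t2.1}


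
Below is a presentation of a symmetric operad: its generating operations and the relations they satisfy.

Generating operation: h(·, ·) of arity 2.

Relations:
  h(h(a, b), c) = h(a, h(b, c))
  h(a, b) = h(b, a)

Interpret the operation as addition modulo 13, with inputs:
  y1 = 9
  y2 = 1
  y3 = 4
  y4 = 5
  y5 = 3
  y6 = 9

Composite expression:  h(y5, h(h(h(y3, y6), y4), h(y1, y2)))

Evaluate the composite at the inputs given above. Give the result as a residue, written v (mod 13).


5 (mod 13)

h(y3, y6) = 0
h(h(y3, y6), y4) = 5
h(y1, y2) = 10
h(h(h(y3, y6), y4), h(y1, y2)) = 2
h(y5, h(h(h(y3, y6), y4), h(y1, y2))) = 5


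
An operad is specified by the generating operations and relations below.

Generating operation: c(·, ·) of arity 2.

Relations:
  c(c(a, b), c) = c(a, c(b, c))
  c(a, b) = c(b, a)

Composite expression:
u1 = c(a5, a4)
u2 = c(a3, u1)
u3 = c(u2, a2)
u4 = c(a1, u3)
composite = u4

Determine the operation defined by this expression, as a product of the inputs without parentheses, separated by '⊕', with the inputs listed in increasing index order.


With c associative and commutative, the a-input set is all that matters.
c(a5, a4) reduces to a5 ⊕ a4
c(a3, c(a5, a4)) reduces to a3 ⊕ a5 ⊕ a4
c(c(a3, c(a5, a4)), a2) reduces to a3 ⊕ a5 ⊕ a4 ⊕ a2
c(a1, c(c(a3, c(a5, a4)), a2)) reduces to a1 ⊕ a3 ⊕ a5 ⊕ a4 ⊕ a2
sorting the factors by input index: a1 ⊕ a2 ⊕ a3 ⊕ a4 ⊕ a5

a1 ⊕ a2 ⊕ a3 ⊕ a4 ⊕ a5


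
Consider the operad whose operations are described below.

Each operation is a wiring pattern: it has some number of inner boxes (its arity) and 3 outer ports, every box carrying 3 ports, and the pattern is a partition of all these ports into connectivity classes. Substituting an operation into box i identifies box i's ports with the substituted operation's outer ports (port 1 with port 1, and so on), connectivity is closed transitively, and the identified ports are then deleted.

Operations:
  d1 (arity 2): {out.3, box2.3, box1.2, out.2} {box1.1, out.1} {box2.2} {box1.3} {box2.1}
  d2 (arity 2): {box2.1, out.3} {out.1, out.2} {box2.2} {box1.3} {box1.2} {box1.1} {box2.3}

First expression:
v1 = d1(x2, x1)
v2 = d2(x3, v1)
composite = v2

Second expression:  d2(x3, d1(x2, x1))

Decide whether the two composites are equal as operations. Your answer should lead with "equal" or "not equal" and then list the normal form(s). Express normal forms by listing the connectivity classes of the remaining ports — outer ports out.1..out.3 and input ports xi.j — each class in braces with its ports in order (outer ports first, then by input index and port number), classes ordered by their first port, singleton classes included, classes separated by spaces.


The first expression reduces to {out.1, out.2} {out.3, x2.1} {x1.1} {x1.2} {x1.3, x2.2} {x2.3} {x3.1} {x3.2} {x3.3}
The second expression reduces to {out.1, out.2} {out.3, x2.1} {x1.1} {x1.2} {x1.3, x2.2} {x2.3} {x3.1} {x3.2} {x3.3}
Both agree, so they are equal.

equal; both compose to {out.1, out.2} {out.3, x2.1} {x1.1} {x1.2} {x1.3, x2.2} {x2.3} {x3.1} {x3.2} {x3.3}


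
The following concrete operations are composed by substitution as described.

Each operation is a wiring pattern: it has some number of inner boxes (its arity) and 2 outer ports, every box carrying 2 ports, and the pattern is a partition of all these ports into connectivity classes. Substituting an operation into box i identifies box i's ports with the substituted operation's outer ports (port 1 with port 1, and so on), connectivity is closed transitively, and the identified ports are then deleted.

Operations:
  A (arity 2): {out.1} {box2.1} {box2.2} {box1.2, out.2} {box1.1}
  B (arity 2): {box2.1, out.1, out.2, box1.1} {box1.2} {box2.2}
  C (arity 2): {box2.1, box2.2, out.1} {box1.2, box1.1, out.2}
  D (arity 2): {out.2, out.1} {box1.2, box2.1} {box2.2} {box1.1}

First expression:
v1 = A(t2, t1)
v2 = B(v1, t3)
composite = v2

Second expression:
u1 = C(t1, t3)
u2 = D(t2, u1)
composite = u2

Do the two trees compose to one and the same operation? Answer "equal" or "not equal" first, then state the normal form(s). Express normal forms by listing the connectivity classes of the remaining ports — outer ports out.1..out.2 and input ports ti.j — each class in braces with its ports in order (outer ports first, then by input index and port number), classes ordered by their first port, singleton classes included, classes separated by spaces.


not equal — first {out.1, out.2, t3.1} {t1.1} {t1.2} {t2.1} {t2.2} {t3.2}, second {out.1, out.2} {t1.1, t1.2} {t2.1} {t2.2, t3.1, t3.2}

The first composite normalizes to {out.1, out.2, t3.1} {t1.1} {t1.2} {t2.1} {t2.2} {t3.2}
The second composite normalizes to {out.1, out.2} {t1.1, t1.2} {t2.1} {t2.2, t3.1, t3.2}
No match — not equal.


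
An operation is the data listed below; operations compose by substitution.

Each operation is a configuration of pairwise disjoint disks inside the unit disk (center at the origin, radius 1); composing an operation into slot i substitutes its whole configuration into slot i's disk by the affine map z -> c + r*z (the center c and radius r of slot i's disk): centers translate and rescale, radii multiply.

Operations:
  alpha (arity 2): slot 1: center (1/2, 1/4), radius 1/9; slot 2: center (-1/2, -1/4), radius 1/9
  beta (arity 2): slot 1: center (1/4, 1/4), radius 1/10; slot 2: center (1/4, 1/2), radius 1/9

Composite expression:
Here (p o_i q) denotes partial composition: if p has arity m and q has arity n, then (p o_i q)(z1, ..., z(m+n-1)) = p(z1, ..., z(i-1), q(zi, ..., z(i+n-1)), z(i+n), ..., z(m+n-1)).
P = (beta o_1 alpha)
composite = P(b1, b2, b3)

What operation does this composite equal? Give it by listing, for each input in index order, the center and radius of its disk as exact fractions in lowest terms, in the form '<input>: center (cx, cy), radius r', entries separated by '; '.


b1: center (3/10, 11/40), radius 1/90; b2: center (1/5, 9/40), radius 1/90; b3: center (1/4, 1/2), radius 1/9

Each b-disk chains the slot maps above it in beta; radii multiply.
tracing b1 down its 2-map path: center (3/10, 11/40), radius 1/90
tracing b2 down its 2-map path: center (1/5, 9/40), radius 1/90
tracing b3 down its 1-map path: center (1/4, 1/2), radius 1/9


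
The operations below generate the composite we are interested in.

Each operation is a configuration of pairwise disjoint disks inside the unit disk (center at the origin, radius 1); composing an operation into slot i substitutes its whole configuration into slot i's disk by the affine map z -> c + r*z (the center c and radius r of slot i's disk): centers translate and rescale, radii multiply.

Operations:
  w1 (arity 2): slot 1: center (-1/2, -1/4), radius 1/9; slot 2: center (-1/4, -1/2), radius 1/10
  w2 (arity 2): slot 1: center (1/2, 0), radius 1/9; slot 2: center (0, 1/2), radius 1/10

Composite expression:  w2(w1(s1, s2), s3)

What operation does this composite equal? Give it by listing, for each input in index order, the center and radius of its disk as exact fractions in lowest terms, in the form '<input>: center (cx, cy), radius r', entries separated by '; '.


s1: center (4/9, -1/36), radius 1/81; s2: center (17/36, -1/18), radius 1/90; s3: center (0, 1/2), radius 1/10

Below w2, radii multiply path by path; the s-disk centers shift.
s1: after 2 affine steps, its disk has center (4/9, -1/36), radius 1/81
s2: after 2 affine steps, its disk has center (17/36, -1/18), radius 1/90
s3: after 1 affine step, its disk has center (0, 1/2), radius 1/10


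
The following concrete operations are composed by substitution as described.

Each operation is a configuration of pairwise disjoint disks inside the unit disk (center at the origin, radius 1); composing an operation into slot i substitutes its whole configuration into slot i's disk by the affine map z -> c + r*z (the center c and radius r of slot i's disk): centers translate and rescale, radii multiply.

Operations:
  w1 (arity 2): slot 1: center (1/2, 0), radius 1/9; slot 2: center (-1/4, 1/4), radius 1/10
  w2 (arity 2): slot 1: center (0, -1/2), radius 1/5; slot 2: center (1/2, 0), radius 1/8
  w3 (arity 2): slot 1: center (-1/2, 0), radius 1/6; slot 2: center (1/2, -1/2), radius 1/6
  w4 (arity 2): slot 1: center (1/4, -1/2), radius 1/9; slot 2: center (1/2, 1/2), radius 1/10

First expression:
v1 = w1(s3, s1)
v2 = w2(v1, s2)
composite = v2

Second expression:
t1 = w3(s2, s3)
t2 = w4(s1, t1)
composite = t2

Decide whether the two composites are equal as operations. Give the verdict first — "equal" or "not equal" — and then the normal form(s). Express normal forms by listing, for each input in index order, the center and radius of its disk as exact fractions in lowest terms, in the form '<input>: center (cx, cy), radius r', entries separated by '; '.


not equal; first: s1: center (-1/20, -9/20), radius 1/50; s2: center (1/2, 0), radius 1/8; s3: center (1/10, -1/2), radius 1/45; second: s1: center (1/4, -1/2), radius 1/9; s2: center (9/20, 1/2), radius 1/60; s3: center (11/20, 9/20), radius 1/60

The first expression, normalized: s1: center (-1/20, -9/20), radius 1/50; s2: center (1/2, 0), radius 1/8; s3: center (1/10, -1/2), radius 1/45
The second expression, normalized: s1: center (1/4, -1/2), radius 1/9; s2: center (9/20, 1/2), radius 1/60; s3: center (11/20, 9/20), radius 1/60
The forms do not match — not equal.


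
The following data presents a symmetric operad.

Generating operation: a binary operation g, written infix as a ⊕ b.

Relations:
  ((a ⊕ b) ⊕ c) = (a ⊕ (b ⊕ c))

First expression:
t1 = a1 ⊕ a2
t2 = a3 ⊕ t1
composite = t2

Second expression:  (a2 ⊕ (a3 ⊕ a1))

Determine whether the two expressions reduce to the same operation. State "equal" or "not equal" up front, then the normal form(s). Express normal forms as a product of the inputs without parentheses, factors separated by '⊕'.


not equal — first a3 ⊕ a1 ⊕ a2, second a2 ⊕ a3 ⊕ a1

The first composite normalizes to a3 ⊕ a1 ⊕ a2
The second composite normalizes to a2 ⊕ a3 ⊕ a1
No match — not equal.


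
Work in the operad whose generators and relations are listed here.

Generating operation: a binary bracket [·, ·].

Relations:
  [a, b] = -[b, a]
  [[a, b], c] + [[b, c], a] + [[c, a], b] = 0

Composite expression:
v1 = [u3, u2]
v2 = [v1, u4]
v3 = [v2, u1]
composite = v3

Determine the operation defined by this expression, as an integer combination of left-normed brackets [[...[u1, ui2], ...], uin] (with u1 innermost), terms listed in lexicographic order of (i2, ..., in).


Skip Jacobi rewriting: expand, keep u1-initial words, read off terms.
Composite bracket: [[[u3, u2], u4], u1]
Expanding via [a, b] = ab - ba: 8 signed words (2^3 = 8).
Words beginning with u1 determine it all:
  the word u1u2u3u4 carries sign +1 and contributes +[[[u1, u2], u3], u4]
  the word u1u3u2u4 carries sign -1 and contributes -[[[u1, u3], u2], u4]
  the word u1u4u2u3 carries sign -1 and contributes -[[[u1, u4], u2], u3]
  the word u1u4u3u2 carries sign +1 and contributes +[[[u1, u4], u3], u2]

[[[u1, u2], u3], u4] - [[[u1, u3], u2], u4] - [[[u1, u4], u2], u3] + [[[u1, u4], u3], u2]


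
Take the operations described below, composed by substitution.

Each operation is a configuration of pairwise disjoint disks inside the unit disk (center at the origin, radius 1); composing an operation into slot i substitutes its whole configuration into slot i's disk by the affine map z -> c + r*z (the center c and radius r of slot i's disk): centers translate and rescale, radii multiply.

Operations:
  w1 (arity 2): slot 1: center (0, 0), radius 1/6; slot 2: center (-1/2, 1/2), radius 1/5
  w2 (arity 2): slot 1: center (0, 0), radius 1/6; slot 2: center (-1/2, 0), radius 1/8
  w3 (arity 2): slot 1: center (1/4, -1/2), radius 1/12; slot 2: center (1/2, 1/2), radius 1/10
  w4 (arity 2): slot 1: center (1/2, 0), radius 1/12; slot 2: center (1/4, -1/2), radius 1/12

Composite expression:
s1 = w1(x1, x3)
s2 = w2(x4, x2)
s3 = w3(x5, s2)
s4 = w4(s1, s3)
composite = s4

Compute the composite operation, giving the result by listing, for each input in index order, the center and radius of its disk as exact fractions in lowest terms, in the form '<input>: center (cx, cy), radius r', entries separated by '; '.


Affine substitution under w4: radii multiply and x-centers shift.
tracing x1 down its 2-map path: center (1/2, 0), radius 1/72
tracing x3 down its 2-map path: center (11/24, 1/24), radius 1/60
tracing x5 down its 2-map path: center (13/48, -13/24), radius 1/144
tracing x4 down its 3-map path: center (7/24, -11/24), radius 1/720
tracing x2 down its 3-map path: center (23/80, -11/24), radius 1/960

x1: center (1/2, 0), radius 1/72; x2: center (23/80, -11/24), radius 1/960; x3: center (11/24, 1/24), radius 1/60; x4: center (7/24, -11/24), radius 1/720; x5: center (13/48, -13/24), radius 1/144
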